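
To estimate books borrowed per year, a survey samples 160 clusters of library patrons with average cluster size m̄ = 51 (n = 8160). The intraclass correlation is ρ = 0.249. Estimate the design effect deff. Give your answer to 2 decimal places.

deff = 1 + (51 − 1)·0.249 = 1 + 12.45 = 13.45.

13.45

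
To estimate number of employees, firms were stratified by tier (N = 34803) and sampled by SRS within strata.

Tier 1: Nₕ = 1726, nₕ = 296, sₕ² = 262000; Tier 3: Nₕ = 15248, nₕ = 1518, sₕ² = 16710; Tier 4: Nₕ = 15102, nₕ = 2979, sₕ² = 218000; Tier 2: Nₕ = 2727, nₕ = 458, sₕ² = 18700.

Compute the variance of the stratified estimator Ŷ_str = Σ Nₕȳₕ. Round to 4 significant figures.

Var(Ŷ_str) = Σₕ Nₕ²(1 − fₕ)sₕ²/nₕ.
Tier 1: 1726²·(1 − 296/1726)·262000/296 = 2.1846728 × 10^9.
Tier 3: 15248²·(1 − 1518/15248)·16710/1518 = 2.3045604 × 10^9.
Tier 4: 15102²·(1 − 2979/15102)·218000/2979 = 1.339771 × 10^10.
Tier 2: 2727²·(1 − 458/2727)·18700/458 = 2.5263631 × 10^8.
Sum = 1.813958 × 10^10.

1.814 × 10^10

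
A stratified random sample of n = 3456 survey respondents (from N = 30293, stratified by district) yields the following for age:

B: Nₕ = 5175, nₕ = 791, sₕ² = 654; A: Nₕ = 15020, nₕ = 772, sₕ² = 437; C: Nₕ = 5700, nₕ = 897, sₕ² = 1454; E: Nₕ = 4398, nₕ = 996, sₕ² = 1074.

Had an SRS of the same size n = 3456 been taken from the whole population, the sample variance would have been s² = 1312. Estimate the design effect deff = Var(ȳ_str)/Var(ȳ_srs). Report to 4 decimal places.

Var(ȳ_str) = Σ Wₕ²(1−fₕ)sₕ²/nₕ with Wₕ = Nₕ/30293:
  B: (5175/30293)²·(1−791/5175)·654/791 = 0.020440786
  A: (15020/30293)²·(1−772/15020)·437/772 = 0.13200896
  C: (5700/30293)²·(1−897/5700)·1454/897 = 0.048358724
  E: (4398/30293)²·(1−996/4398)·1074/996 = 0.017581256
  → Var(ȳ_str) = 0.21838973.
Var(ȳ_srs) = (1 − 3456/30293)·1312/3456 = 0.33631929.
deff = 0.21838973 / 0.33631929 = 0.6494.

0.6494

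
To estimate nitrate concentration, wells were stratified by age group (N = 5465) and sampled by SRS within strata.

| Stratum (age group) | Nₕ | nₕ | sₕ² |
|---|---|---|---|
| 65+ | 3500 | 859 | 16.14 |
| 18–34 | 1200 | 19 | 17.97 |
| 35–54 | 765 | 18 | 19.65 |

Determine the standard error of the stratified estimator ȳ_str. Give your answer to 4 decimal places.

Var(ȳ_str) = Σₕ Wₕ²(1 − fₕ)sₕ²/nₕ with Wₕ = Nₕ/N, N = 5465.
65+: Wₕ = 0.64043916; term = 0.64043916²·(1 − 0.24542857)·16.14/859 = 0.0058152244.
18–34: Wₕ = 0.21957914; term = 0.21957914²·(1 − 0.01583333)·17.97/19 = 0.044879219.
35–54: Wₕ = 0.13998170; term = 0.13998170²·(1 − 0.02352941)·19.65/18 = 0.020887754.
Sum = 0.071582197.
SE = √(0.071582197) = 0.2675.

0.2675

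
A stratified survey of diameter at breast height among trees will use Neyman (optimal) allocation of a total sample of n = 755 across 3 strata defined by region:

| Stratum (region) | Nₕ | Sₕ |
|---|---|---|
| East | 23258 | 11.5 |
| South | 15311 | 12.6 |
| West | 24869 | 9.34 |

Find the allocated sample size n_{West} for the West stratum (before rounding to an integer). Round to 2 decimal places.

253.18

Neyman allocation: nₕ = n·NₕSₕ / Σⱼ NⱼSⱼ.
Σ NⱼSⱼ = 23258·11.5 + 15311·12.6 + 24869·9.34 = 692662.06.
n_{West} = 755·24869·9.34 / 692662.06 = 253.18.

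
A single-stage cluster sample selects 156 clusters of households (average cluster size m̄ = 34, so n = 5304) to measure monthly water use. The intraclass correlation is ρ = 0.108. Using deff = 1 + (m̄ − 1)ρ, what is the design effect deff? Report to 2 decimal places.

4.56

deff = 1 + (34 − 1)·0.108 = 1 + 3.564 = 4.564.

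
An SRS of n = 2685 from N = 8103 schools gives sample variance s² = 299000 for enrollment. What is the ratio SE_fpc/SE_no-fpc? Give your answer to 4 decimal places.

0.8177

f = n/N = 2685/8103 = 0.33135876.
SE_no-fpc = √(s²/n) = 10.552697; SE_fpc = √((1−f)s²/n) = 8.6289913.
Ratio = √(1−f) = 0.81770486.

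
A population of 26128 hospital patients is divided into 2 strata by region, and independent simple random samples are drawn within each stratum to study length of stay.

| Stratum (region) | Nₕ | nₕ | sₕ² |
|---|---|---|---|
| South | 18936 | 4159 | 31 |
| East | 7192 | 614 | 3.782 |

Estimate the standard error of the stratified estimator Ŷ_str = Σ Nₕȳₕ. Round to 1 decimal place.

1541.8

Var(Ŷ_str) = Σₕ Nₕ²(1 − fₕ)sₕ²/nₕ.
South: 18936²·(1 − 4159/18936)·31/4159 = 2.0856782 × 10^6.
East: 7192²·(1 − 614/7192)·3.782/614 = 291404.8.
Sum = 2.377083 × 10^6.
SE = √(2.377083 × 10^6) = 1541.8.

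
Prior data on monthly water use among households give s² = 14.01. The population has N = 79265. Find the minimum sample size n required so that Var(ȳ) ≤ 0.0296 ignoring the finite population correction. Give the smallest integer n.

Without fpc, n₀ = s²/D = 14.01/0.0296 = 473.3108.
Rounding up, n = 474.

474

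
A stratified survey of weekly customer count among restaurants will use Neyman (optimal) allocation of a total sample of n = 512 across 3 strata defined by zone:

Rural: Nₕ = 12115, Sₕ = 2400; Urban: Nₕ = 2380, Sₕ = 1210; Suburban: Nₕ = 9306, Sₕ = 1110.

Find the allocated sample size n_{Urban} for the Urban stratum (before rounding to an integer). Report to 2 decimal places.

Neyman allocation: nₕ = n·NₕSₕ / Σⱼ NⱼSⱼ.
Σ NⱼSⱼ = 12115·2400 + 2380·1210 + 9306·1110 = 4.228546 × 10^7.
n_{Urban} = 512·2380·1210 / (4.228546 × 10^7) = 34.87.

34.87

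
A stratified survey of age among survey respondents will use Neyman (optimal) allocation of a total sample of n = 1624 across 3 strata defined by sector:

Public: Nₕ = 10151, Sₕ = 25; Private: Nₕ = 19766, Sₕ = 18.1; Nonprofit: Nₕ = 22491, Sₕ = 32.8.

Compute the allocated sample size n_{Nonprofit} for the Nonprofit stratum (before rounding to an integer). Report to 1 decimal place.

Neyman allocation: nₕ = n·NₕSₕ / Σⱼ NⱼSⱼ.
Σ NⱼSⱼ = 10151·25 + 19766·18.1 + 22491·32.8 = 1.3492444 × 10^6.
n_{Nonprofit} = 1624·22491·32.8 / (1.3492444 × 10^6) = 887.9.

887.9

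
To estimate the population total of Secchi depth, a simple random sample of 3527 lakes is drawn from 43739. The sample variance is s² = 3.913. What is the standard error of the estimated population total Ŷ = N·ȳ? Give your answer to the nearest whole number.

Var(Ŷ) = N²·Var(ȳ) = N²·(1 − n/N)·s²/n.
f = 3527/43739 = 0.08063742; Var(ȳ) = 0.91936258·3.913/3527 = 0.001019979.
Var(Ŷ) = 43739² · 0.001019979 = 1.9513219 × 10^6.
SE(Ŷ) = √(1.9513219 × 10^6) = 1397.

1397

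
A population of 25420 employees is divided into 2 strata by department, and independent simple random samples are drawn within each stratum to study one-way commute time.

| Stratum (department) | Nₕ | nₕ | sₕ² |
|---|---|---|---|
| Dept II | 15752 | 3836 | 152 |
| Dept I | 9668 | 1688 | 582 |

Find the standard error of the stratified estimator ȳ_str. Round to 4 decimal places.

0.2295

Var(ȳ_str) = Σₕ Wₕ²(1 − fₕ)sₕ²/nₕ with Wₕ = Nₕ/N, N = 25420.
Dept II: Wₕ = 0.61966955; term = 0.61966955²·(1 − 0.24352463)·152/3836 = 0.011510126.
Dept I: Wₕ = 0.38033045; term = 0.38033045²·(1 − 0.17459661)·582/1688 = 0.04116603.
Sum = 0.052676156.
SE = √(0.052676156) = 0.2295.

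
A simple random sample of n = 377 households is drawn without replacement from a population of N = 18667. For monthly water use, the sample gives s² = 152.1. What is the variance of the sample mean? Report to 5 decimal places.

Under SRS without replacement, Var(ȳ) = (1 − f)·s²/n with f = n/N = 377/18667 = 0.02019607.
Var(ȳ) = (1 − 0.02019607)·152.1/377 = 0.97980393·0.40344828 = 0.39530021.

0.39530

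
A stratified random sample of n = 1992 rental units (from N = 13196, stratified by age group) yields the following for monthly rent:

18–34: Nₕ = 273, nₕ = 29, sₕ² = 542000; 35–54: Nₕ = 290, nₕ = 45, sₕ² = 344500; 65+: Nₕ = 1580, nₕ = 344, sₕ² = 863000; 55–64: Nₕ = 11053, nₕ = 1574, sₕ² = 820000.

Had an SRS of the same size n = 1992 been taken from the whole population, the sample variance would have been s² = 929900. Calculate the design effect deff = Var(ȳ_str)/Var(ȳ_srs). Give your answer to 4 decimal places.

Var(ȳ_str) = Σ Wₕ²(1−fₕ)sₕ²/nₕ with Wₕ = Nₕ/13196:
  18–34: (273/13196)²·(1−29/273)·542000/29 = 7.1493926
  35–54: (290/13196)²·(1−45/290)·344500/45 = 3.1236055
  65+: (1580/13196)²·(1−344/1580)·863000/344 = 28.134765
  55–64: (11053/13196)²·(1−1574/11053)·820000/1574 = 313.44923
  → Var(ȳ_str) = 351.85699.
Var(ȳ_srs) = (1 − 1992/13196)·929900/1992 = 396.34895.
deff = 351.85699 / 396.34895 = 0.8877.

0.8877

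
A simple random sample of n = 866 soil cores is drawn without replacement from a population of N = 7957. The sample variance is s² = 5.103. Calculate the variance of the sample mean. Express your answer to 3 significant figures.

Under SRS without replacement, Var(ȳ) = (1 − f)·s²/n with f = n/N = 866/7957 = 0.10883499.
Var(ȳ) = (1 − 0.10883499)·5.103/866 = 0.89116501·0.0058926097 = 0.0052512876.

0.00525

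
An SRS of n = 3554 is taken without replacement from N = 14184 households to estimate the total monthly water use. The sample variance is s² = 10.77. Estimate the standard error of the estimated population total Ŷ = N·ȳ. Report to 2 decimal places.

Var(Ŷ) = N²·Var(ȳ) = N²·(1 − n/N)·s²/n.
f = 3554/14184 = 0.25056402; Var(ȳ) = 0.74943598·10.77/3554 = 0.002271082.
Var(Ŷ) = 14184² · 0.002271082 = 456909.58.
SE(Ŷ) = √(456909.58) = 675.95.

675.95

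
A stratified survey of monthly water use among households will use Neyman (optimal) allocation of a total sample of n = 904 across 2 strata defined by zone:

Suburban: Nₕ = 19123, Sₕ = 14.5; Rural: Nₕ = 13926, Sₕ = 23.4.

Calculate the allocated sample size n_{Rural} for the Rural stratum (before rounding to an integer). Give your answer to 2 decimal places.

488.41

Neyman allocation: nₕ = n·NₕSₕ / Σⱼ NⱼSⱼ.
Σ NⱼSⱼ = 19123·14.5 + 13926·23.4 = 603151.9.
n_{Rural} = 904·13926·23.4 / 603151.9 = 488.41.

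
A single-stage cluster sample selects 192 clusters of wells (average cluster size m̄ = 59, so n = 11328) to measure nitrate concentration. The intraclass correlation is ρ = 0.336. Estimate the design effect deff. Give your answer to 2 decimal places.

20.49

deff = 1 + (59 − 1)·0.336 = 1 + 19.488 = 20.488.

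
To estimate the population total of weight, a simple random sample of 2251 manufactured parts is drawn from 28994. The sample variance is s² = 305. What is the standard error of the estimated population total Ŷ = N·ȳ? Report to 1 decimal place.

10249.9

Var(Ŷ) = N²·Var(ȳ) = N²·(1 − n/N)·s²/n.
f = 2251/28994 = 0.07763675; Var(ȳ) = 0.92236325·305/2251 = 0.12497592.
Var(Ŷ) = 28994² · 0.12497592 = 1.0506126 × 10^8.
SE(Ŷ) = √(1.0506126 × 10^8) = 10249.9.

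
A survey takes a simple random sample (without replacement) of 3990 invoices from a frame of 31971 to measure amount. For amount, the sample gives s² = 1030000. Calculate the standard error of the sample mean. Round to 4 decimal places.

15.0309

Under SRS without replacement, Var(ȳ) = (1 − f)·s²/n with f = n/N = 3990/31971 = 0.12480060.
Var(ȳ) = (1 − 0.12480060)·1030000/3990 = 0.87519940·258.14536 = 225.92867.
SE(ȳ) = √(225.92867) = 15.0309.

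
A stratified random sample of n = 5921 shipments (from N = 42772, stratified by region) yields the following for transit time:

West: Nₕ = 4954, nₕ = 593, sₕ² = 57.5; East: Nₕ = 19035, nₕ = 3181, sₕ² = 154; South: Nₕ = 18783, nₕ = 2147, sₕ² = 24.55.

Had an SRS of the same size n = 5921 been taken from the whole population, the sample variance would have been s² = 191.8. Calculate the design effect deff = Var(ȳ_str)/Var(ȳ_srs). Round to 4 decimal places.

Var(ȳ_str) = Σ Wₕ²(1−fₕ)sₕ²/nₕ with Wₕ = Nₕ/42772:
  West: (4954/42772)²·(1−593/4954)·57.5/593 = 0.0011450808
  East: (19035/42772)²·(1−3181/19035)·154/3181 = 0.0079860067
  South: (18783/42772)²·(1−2147/18783)·24.55/2147 = 0.0019530538
  → Var(ȳ_str) = 0.011084141.
Var(ȳ_srs) = (1 − 5921/42772)·191.8/5921 = 0.027908935.
deff = 0.011084141 / 0.027908935 = 0.3972.

0.3972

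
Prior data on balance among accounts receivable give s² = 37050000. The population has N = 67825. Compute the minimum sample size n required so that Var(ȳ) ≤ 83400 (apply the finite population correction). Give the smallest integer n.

Without fpc, n₀ = s²/D = 37050000/83400 = 444.2446.
With fpc, (1 − n/N)·s²/n ≤ D requires n ≥ n₀/(1 + n₀/N) = 444.2446/(1 + 444.2446/67825) = 441.3538.
Rounding up, n = 442.

442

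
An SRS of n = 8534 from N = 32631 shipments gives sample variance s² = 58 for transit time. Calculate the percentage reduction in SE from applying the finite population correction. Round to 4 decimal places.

f = n/N = 8534/32631 = 0.26153045.
SE_no-fpc = √(s²/n) = 0.082439942; SE_fpc = √((1−f)s²/n) = 0.070844147.
Ratio = √(1−f) = 0.85934251. Reduction = 100·(1 − 0.85934251) = 14.0657%.

14.0657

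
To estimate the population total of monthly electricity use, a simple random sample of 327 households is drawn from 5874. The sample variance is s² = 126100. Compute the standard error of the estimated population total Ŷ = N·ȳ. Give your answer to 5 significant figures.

Var(Ŷ) = N²·Var(ȳ) = N²·(1 − n/N)·s²/n.
f = 327/5874 = 0.05566905; Var(ȳ) = 0.94433095·126100/327 = 364.15943.
Var(Ŷ) = 5874² · 364.15943 = 1.2564912 × 10^10.
SE(Ŷ) = √(1.2564912 × 10^10) = 112090.

112090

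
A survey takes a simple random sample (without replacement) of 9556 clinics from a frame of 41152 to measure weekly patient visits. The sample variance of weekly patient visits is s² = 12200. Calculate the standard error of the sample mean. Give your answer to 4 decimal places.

Under SRS without replacement, Var(ȳ) = (1 − f)·s²/n with f = n/N = 9556/41152 = 0.23221229.
Var(ȳ) = (1 − 0.23221229)·12200/9556 = 0.76778771·1.2766848 = 0.98022291.
SE(ȳ) = √(0.98022291) = 0.9901.

0.9901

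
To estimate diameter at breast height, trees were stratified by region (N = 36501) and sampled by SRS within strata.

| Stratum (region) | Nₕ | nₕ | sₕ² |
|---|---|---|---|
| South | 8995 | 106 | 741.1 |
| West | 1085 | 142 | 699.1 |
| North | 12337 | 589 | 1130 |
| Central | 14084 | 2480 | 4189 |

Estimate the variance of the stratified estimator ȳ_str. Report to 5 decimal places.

Var(ȳ_str) = Σₕ Wₕ²(1 − fₕ)sₕ²/nₕ with Wₕ = Nₕ/N, N = 36501.
South: Wₕ = 0.24643160; term = 0.24643160²·(1 − 0.01178432)·741.1/106 = 0.41958069.
West: Wₕ = 0.02972521; term = 0.02972521²·(1 − 0.13087558)·699.1/142 = 0.0037807927.
North: Wₕ = 0.33799074; term = 0.33799074²·(1 − 0.04774256)·1130/589 = 0.20870225.
Central: Wₕ = 0.38585244; term = 0.38585244²·(1 − 0.17608634)·4189/2480 = 0.20719673.
Sum = 0.83926046.

0.83926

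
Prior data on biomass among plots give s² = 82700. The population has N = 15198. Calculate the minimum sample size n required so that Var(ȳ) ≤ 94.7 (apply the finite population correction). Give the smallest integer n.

826

Without fpc, n₀ = s²/D = 82700/94.7 = 873.2841.
With fpc, (1 − n/N)·s²/n ≤ D requires n ≥ n₀/(1 + n₀/N) = 873.2841/(1 + 873.2841/15198) = 825.8314.
Rounding up, n = 826.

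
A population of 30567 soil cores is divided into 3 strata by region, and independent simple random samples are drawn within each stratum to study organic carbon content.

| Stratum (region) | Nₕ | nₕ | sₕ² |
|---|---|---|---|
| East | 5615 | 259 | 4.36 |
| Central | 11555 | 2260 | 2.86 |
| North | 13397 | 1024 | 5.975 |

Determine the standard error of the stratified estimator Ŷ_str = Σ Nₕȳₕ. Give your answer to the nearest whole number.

Var(Ŷ_str) = Σₕ Nₕ²(1 − fₕ)sₕ²/nₕ.
East: 5615²·(1 − 259/5615)·4.36/259 = 506264.01.
Central: 11555²·(1 − 2260/11555)·2.86/2260 = 135917.99.
North: 13397²·(1 − 1024/13397)·5.975/1024 = 967209.43.
Sum = 1.6093914 × 10^6.
SE = √(1.6093914 × 10^6) = 1269.

1269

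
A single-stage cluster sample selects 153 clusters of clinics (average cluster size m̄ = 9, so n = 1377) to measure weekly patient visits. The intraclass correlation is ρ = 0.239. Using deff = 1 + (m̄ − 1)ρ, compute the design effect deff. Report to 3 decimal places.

2.912

deff = 1 + (9 − 1)·0.239 = 1 + 1.912 = 2.912.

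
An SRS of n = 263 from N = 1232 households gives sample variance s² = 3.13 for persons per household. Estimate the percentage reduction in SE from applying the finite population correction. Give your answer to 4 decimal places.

11.3137

f = n/N = 263/1232 = 0.21347403.
SE_no-fpc = √(s²/n) = 0.10909235; SE_fpc = √((1−f)s²/n) = 0.096749968.
Ratio = √(1−f) = 0.88686300. Reduction = 100·(1 − 0.88686300) = 11.3137%.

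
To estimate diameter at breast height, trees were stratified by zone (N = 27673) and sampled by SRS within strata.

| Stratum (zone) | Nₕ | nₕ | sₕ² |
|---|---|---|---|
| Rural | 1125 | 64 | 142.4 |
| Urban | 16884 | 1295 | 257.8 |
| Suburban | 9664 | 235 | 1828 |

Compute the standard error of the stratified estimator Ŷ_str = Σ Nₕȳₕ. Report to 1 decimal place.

Var(Ŷ_str) = Σₕ Nₕ²(1 − fₕ)sₕ²/nₕ.
Rural: 1125²·(1 − 64/1125)·142.4/64 = 2.6558156 × 10^6.
Urban: 16884²·(1 − 1295/16884)·257.8/1295 = 5.2397039 × 10^7.
Suburban: 9664²·(1 − 235/9664)·1828/235 = 7.0881171 × 10^8.
Sum = 7.6386456 × 10^8.
SE = √(7.6386456 × 10^8) = 27638.1.

27638.1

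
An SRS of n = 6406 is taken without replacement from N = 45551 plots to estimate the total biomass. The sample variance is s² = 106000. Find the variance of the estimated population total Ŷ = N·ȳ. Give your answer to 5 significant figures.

Var(Ŷ) = N²·Var(ȳ) = N²·(1 − n/N)·s²/n.
f = 6406/45551 = 0.14063358; Var(ȳ) = 0.85936642·106000/6406 = 14.219925.
Var(Ŷ) = 45551² · 14.219925 = 2.9504831 × 10^10.

2.9505 × 10^10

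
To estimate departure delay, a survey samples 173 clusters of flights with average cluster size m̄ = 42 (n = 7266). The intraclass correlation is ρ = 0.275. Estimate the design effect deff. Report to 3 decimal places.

deff = 1 + (42 − 1)·0.275 = 1 + 11.275 = 12.275.

12.275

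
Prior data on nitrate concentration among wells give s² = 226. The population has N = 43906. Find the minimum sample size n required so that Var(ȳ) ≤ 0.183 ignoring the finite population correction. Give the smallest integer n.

1235

Without fpc, n₀ = s²/D = 226/0.183 = 1234.9727.
Rounding up, n = 1235.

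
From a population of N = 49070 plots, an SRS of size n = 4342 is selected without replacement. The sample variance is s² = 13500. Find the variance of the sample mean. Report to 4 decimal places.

2.8340

Under SRS without replacement, Var(ȳ) = (1 − f)·s²/n with f = n/N = 4342/49070 = 0.08848584.
Var(ȳ) = (1 − 0.08848584)·13500/4342 = 0.91151416·3.1091663 = 2.8340491.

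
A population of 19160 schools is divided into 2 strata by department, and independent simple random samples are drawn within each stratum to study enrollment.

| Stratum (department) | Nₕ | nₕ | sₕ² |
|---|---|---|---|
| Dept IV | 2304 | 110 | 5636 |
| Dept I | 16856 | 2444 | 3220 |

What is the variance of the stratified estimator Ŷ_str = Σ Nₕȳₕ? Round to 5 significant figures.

Var(Ŷ_str) = Σₕ Nₕ²(1 − fₕ)sₕ²/nₕ.
Dept IV: 2304²·(1 − 110/2304)·5636/110 = 2.5899859 × 10^8.
Dept I: 16856²·(1 − 2444/16856)·3220/2444 = 3.2006151 × 10^8.
Sum = 5.790601 × 10^8.

5.7906 × 10^8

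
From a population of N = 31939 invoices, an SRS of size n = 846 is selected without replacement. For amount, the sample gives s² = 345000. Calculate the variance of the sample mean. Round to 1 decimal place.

Under SRS without replacement, Var(ȳ) = (1 − f)·s²/n with f = n/N = 846/31939 = 0.02648799.
Var(ȳ) = (1 − 0.02648799)·345000/846 = 0.97351201·407.80142 = 396.99958.

397.0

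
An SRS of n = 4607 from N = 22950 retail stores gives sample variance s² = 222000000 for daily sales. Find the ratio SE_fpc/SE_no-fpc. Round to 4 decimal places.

0.8940

f = n/N = 4607/22950 = 0.20074074.
SE_no-fpc = √(s²/n) = 219.51661; SE_fpc = √((1−f)s²/n) = 196.2507.
Ratio = √(1−f) = 0.89401301.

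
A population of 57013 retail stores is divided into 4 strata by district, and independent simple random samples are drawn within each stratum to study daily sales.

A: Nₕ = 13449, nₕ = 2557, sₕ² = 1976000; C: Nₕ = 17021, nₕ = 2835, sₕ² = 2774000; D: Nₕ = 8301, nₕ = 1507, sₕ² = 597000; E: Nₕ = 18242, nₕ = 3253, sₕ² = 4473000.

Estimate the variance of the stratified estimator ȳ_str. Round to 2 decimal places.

Var(ȳ_str) = Σₕ Wₕ²(1 − fₕ)sₕ²/nₕ with Wₕ = Nₕ/N, N = 57013.
A: Wₕ = 0.23589357; term = 0.23589357²·(1 − 0.19012566)·1976000/2557 = 34.826197.
C: Wₕ = 0.29854595; term = 0.29854595²·(1 − 0.16655896)·2774000/2835 = 72.685977.
D: Wₕ = 0.14559837; term = 0.14559837²·(1 − 0.18154439)·597000/1507 = 6.8733625.
E: Wₕ = 0.31996211; term = 0.31996211²·(1 − 0.17832475)·4473000/3253 = 115.66772.
Sum = 230.05326.

230.05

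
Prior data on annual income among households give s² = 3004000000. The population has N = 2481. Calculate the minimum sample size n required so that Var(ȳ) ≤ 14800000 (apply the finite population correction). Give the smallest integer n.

188

Without fpc, n₀ = s²/D = 3004000000/14800000 = 202.9730.
With fpc, (1 − n/N)·s²/n ≤ D requires n ≥ n₀/(1 + n₀/N) = 202.9730/(1 + 202.9730/2481) = 187.6234.
Rounding up, n = 188.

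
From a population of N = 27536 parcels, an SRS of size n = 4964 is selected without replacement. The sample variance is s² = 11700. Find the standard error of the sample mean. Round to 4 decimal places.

1.3900

Under SRS without replacement, Var(ȳ) = (1 − f)·s²/n with f = n/N = 4964/27536 = 0.18027310.
Var(ȳ) = (1 − 0.18027310)·11700/4964 = 0.81972690·2.3569702 = 1.9320719.
SE(ȳ) = √(1.9320719) = 1.3900.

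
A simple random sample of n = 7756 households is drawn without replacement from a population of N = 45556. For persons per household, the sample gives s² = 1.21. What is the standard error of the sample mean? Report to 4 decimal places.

0.0114

Under SRS without replacement, Var(ȳ) = (1 − f)·s²/n with f = n/N = 7756/45556 = 0.17025200.
Var(ȳ) = (1 − 0.17025200)·1.21/7756 = 0.82974800·1.5600825 × 10^-4 = 1.2944754 × 10^-4.
SE(ȳ) = √(1.2944754 × 10^-4) = 0.0114.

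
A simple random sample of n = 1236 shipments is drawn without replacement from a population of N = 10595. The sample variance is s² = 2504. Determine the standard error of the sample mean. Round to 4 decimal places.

Under SRS without replacement, Var(ȳ) = (1 − f)·s²/n with f = n/N = 1236/10595 = 0.11665880.
Var(ȳ) = (1 − 0.11665880)·2504/1236 = 0.88334120·2.02589 = 1.7895521.
SE(ȳ) = √(1.7895521) = 1.3377.

1.3377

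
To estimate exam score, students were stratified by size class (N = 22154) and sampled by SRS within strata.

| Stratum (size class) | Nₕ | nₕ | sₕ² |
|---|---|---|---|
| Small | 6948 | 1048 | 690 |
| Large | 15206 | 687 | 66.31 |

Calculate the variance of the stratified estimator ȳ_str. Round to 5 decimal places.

0.09841

Var(ȳ_str) = Σₕ Wₕ²(1 − fₕ)sₕ²/nₕ with Wₕ = Nₕ/N, N = 22154.
Small: Wₕ = 0.31362282; term = 0.31362282²·(1 − 0.15083477)·690/1048 = 0.05499147.
Large: Wₕ = 0.68637718; term = 0.68637718²·(1 − 0.04517953)·66.31/687 = 0.043417987.
Sum = 0.098409457.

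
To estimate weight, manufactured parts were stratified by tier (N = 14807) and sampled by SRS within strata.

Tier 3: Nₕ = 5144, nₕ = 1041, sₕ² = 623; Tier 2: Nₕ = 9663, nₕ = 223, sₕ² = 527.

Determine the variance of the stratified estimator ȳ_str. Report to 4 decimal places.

Var(ȳ_str) = Σₕ Wₕ²(1 − fₕ)sₕ²/nₕ with Wₕ = Nₕ/N, N = 14807.
Tier 3: Wₕ = 0.34740326; term = 0.34740326²·(1 − 0.20237170)·623/1041 = 0.05761103.
Tier 2: Wₕ = 0.65259674; term = 0.65259674²·(1 − 0.02307772)·527/223 = 0.98323102.
Sum = 1.0408421.

1.0408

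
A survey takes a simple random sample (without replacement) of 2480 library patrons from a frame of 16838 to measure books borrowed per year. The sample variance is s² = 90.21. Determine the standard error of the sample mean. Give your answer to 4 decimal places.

0.1761

Under SRS without replacement, Var(ȳ) = (1 − f)·s²/n with f = n/N = 2480/16838 = 0.14728590.
Var(ȳ) = (1 − 0.14728590)·90.21/2480 = 0.85271410·0.036375 = 0.031017475.
SE(ȳ) = √(0.031017475) = 0.1761.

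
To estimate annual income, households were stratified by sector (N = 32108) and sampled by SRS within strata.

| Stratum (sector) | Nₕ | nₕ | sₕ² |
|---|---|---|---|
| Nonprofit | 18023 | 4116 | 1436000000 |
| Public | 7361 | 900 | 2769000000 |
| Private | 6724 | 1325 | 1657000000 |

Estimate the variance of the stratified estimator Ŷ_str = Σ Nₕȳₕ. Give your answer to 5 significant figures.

Var(Ŷ_str) = Σₕ Nₕ²(1 − fₕ)sₕ²/nₕ.
Nonprofit: 18023²·(1 − 4116/18023)·1436000000/4116 = 8.7445932 × 10^13.
Public: 7361²·(1 − 900/7361)·2769000000/900 = 1.4632449 × 10^14.
Private: 6724²·(1 − 1325/6724)·1657000000/1325 = 4.5399144 × 10^13.
Sum = 2.7916957 × 10^14.

2.7917 × 10^14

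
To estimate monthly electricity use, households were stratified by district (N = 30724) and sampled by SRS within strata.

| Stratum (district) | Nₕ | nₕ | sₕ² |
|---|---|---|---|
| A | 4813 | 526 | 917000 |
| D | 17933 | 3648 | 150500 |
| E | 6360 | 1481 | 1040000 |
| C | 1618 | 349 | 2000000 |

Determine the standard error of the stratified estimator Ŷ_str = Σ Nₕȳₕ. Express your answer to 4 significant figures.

Var(Ŷ_str) = Σₕ Nₕ²(1 − fₕ)sₕ²/nₕ.
A: 4813²·(1 − 526/4813)·917000/526 = 3.5971035 × 10^10.
D: 17933²·(1 − 3648/17933)·150500/3648 = 1.0568537 × 10^10.
E: 6360²·(1 − 1481/6360)·1040000/1481 = 2.1790451 × 10^10.
C: 1618²·(1 − 349/1618)·2000000/349 = 1.176643 × 10^10.
Sum = 8.0096453 × 10^10.
SE = √(8.0096453 × 10^10) = 283000.

283000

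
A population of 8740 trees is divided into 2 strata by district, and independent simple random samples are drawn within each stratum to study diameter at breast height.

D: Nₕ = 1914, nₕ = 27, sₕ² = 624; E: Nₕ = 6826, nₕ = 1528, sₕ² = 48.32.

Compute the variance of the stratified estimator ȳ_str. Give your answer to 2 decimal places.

Var(ȳ_str) = Σₕ Wₕ²(1 − fₕ)sₕ²/nₕ with Wₕ = Nₕ/N, N = 8740.
D: Wₕ = 0.21899314; term = 0.21899314²·(1 − 0.01410658)·624/27 = 1.0927273.
E: Wₕ = 0.78100686; term = 0.78100686²·(1 − 0.22384999)·48.32/1528 = 0.01497128.
Sum = 1.1076986.

1.11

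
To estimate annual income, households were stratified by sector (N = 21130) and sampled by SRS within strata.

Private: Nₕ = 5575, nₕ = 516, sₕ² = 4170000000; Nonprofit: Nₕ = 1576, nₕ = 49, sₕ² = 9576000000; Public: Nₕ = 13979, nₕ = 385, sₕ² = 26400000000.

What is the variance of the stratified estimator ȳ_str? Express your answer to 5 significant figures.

3.0749 × 10^7

Var(ȳ_str) = Σₕ Wₕ²(1 − fₕ)sₕ²/nₕ with Wₕ = Nₕ/N, N = 21130.
Private: Wₕ = 0.26384288; term = 0.26384288²·(1 − 0.09255605)·4170000000/516 = 510501.37.
Nonprofit: Wₕ = 0.07458590; term = 0.07458590²·(1 − 0.03109137)·9576000000/49 = 1.0533782 × 10^6.
Public: Wₕ = 0.66157123; term = 0.66157123²·(1 − 0.02754131)·26400000000/385 = 2.9185529 × 10^7.
Sum = 3.0749409 × 10^7.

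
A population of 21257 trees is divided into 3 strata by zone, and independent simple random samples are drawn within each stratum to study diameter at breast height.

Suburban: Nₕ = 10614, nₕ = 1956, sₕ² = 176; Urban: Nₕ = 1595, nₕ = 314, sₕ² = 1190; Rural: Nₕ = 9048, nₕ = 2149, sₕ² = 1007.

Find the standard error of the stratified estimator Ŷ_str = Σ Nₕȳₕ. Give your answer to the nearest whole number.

Var(Ŷ_str) = Σₕ Nₕ²(1 − fₕ)sₕ²/nₕ.
Suburban: 10614²·(1 − 1956/10614)·176/1956 = 8.2687618 × 10^6.
Urban: 1595²·(1 − 314/1595)·1190/314 = 7.7433186 × 10^6.
Rural: 9048²·(1 − 2149/9048)·1007/2149 = 2.9250399 × 10^7.
Sum = 4.5262479 × 10^7.
SE = √(4.5262479 × 10^7) = 6728.

6728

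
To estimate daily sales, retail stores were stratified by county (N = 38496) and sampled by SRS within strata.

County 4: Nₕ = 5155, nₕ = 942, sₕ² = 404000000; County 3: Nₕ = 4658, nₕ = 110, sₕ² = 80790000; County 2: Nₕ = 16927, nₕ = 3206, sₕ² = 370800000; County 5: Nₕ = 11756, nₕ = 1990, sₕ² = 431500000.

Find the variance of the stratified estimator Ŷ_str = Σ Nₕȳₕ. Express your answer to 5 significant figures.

7.6630 × 10^13

Var(Ŷ_str) = Σₕ Nₕ²(1 − fₕ)sₕ²/nₕ.
County 4: 5155²·(1 − 942/5155)·404000000/942 = 9.3143079 × 10^12.
County 3: 4658²·(1 − 110/4658)·80790000/110 = 1.5559114 × 10^13.
County 2: 16927²·(1 − 3206/16927)·370800000/3206 = 2.6862224 × 10^13.
County 5: 11756²·(1 − 1990/11756)·431500000/1990 = 2.4894535 × 10^13.
Sum = 7.6630181 × 10^13.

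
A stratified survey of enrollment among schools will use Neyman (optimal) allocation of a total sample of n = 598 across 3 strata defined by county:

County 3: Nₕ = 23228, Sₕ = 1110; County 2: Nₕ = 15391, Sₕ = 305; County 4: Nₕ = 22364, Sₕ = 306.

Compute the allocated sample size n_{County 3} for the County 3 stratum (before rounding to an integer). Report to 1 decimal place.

Neyman allocation: nₕ = n·NₕSₕ / Σⱼ NⱼSⱼ.
Σ NⱼSⱼ = 23228·1110 + 15391·305 + 22364·306 = 3.7320719 × 10^7.
n_{County 3} = 598·23228·1110 / (3.7320719 × 10^7) = 413.1.

413.1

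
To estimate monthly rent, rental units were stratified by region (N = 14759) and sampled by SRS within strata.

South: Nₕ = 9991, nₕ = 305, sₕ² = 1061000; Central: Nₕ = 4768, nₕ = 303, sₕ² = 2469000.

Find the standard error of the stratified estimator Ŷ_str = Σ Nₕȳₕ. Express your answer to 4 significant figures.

714200

Var(Ŷ_str) = Σₕ Nₕ²(1 − fₕ)sₕ²/nₕ.
South: 9991²·(1 − 305/9991)·1061000/305 = 3.3664252 × 10^11.
Central: 4768²·(1 − 303/4768)·2469000/303 = 1.7347471 × 10^11.
Sum = 5.1011723 × 10^11.
SE = √(5.1011723 × 10^11) = 714200.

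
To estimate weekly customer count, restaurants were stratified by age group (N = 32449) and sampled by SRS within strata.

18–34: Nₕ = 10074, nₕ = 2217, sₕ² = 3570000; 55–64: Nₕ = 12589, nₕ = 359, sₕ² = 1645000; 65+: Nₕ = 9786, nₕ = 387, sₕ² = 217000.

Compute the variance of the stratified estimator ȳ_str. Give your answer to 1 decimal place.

Var(ȳ_str) = Σₕ Wₕ²(1 − fₕ)sₕ²/nₕ with Wₕ = Nₕ/N, N = 32449.
18–34: Wₕ = 0.31045641; term = 0.31045641²·(1 − 0.22007147)·3570000/2217 = 121.04827.
55–64: Wₕ = 0.38796265; term = 0.38796265²·(1 − 0.02851696)·1645000/359 = 670.01806.
65+: Wₕ = 0.30158094; term = 0.30158094²·(1 − 0.03954629)·217000/387 = 48.981603.
Sum = 840.04793.

840.0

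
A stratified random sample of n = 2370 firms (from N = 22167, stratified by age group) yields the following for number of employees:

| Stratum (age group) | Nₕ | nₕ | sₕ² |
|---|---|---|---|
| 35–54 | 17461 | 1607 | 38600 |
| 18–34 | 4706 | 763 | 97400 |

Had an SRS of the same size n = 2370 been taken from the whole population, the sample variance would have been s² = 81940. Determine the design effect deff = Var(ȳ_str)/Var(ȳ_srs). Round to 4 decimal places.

Var(ȳ_str) = Σ Wₕ²(1−fₕ)sₕ²/nₕ with Wₕ = Nₕ/22167:
  35–54: (17461/22167)²·(1−1607/17461)·38600/1607 = 13.532111
  18–34: (4706/22167)²·(1−763/4706)·97400/763 = 4.8205798
  → Var(ȳ_str) = 18.352691.
Var(ȳ_srs) = (1 − 2370/22167)·81940/2370 = 30.877354.
deff = 18.352691 / 30.877354 = 0.5944.

0.5944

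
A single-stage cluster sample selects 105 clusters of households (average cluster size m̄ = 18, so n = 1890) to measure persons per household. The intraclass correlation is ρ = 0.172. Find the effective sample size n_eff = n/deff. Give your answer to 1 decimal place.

deff = 1 + (18 − 1)·0.172 = 1 + 2.924 = 3.924.
n_eff = 1890 / 3.924 = 481.7.

481.7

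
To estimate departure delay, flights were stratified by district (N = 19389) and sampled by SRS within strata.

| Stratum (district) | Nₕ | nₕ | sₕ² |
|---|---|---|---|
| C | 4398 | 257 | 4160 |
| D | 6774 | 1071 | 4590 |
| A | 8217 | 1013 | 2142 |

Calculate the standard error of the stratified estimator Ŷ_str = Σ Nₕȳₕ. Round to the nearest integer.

Var(Ŷ_str) = Σₕ Nₕ²(1 − fₕ)sₕ²/nₕ.
C: 4398²·(1 − 257/4398)·4160/257 = 2.9479537 × 10^8.
D: 6774²·(1 − 1071/6774)·4590/1071 = 1.6556624 × 10^8.
A: 8217²·(1 − 1013/8217)·2142/1013 = 1.2516907 × 10^8.
Sum = 5.8553068 × 10^8.
SE = √(5.8553068 × 10^8) = 24198.

24198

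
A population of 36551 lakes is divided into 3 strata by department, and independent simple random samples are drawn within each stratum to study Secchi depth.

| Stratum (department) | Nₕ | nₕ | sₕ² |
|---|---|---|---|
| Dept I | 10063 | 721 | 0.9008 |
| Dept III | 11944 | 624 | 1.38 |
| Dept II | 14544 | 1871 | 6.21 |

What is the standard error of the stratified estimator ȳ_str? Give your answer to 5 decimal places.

0.02774

Var(ȳ_str) = Σₕ Wₕ²(1 − fₕ)sₕ²/nₕ with Wₕ = Nₕ/N, N = 36551.
Dept I: Wₕ = 0.27531394; term = 0.27531394²·(1 − 0.07164861)·0.9008/721 = 8.7914786 × 10^-5.
Dept III: Wₕ = 0.32677629; term = 0.32677629²·(1 − 0.05224380)·1.38/624 = 2.2381655 × 10^-4.
Dept II: Wₕ = 0.39790977; term = 0.39790977²·(1 − 0.12864411)·6.21/1871 = 4.5791259 × 10^-4.
Sum = 7.6964393 × 10^-4.
SE = √(7.6964393 × 10^-4) = 0.02774.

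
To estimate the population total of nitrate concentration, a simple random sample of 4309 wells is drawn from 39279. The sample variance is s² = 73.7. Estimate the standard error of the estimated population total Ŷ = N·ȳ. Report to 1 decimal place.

4847.0

Var(Ŷ) = N²·Var(ȳ) = N²·(1 − n/N)·s²/n.
f = 4309/39279 = 0.10970239; Var(ȳ) = 0.89029761·73.7/4309 = 0.015227416.
Var(Ŷ) = 39279² · 0.015227416 = 2.3493464 × 10^7.
SE(Ŷ) = √(2.3493464 × 10^7) = 4847.0.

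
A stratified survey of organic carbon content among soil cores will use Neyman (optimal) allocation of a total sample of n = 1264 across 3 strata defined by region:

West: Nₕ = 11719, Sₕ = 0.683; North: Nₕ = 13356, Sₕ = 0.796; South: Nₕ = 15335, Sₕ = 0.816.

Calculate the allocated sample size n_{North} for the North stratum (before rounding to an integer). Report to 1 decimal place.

431.4

Neyman allocation: nₕ = n·NₕSₕ / Σⱼ NⱼSⱼ.
Σ NⱼSⱼ = 11719·0.683 + 13356·0.796 + 15335·0.816 = 31148.813.
n_{North} = 1264·13356·0.796 / 31148.813 = 431.4.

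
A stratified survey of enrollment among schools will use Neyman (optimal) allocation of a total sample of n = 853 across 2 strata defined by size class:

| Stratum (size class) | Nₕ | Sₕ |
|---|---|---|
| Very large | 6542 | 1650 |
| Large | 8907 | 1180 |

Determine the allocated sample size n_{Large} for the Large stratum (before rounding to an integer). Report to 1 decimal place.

420.8

Neyman allocation: nₕ = n·NₕSₕ / Σⱼ NⱼSⱼ.
Σ NⱼSⱼ = 6542·1650 + 8907·1180 = 2.130456 × 10^7.
n_{Large} = 853·8907·1180 / (2.130456 × 10^7) = 420.8.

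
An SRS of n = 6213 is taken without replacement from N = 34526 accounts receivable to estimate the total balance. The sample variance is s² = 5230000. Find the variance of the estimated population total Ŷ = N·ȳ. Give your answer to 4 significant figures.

8.229 × 10^11

Var(Ŷ) = N²·Var(ȳ) = N²·(1 − n/N)·s²/n.
f = 6213/34526 = 0.17995134; Var(ȳ) = 0.82004866·5230000/6213 = 690.30331.
Var(Ŷ) = 34526² · 690.30331 = 8.2287239 × 10^11.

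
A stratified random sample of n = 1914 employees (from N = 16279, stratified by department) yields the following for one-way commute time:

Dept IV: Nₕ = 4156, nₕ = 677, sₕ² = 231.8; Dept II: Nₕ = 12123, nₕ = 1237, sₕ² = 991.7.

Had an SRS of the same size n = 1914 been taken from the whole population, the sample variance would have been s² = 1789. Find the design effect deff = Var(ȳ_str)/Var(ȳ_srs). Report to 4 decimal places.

Var(ȳ_str) = Σ Wₕ²(1−fₕ)sₕ²/nₕ with Wₕ = Nₕ/16279:
  Dept IV: (4156/16279)²·(1−677/4156)·231.8/677 = 0.018680964
  Dept II: (12123/16279)²·(1−1237/12123)·991.7/1237 = 0.39923959
  → Var(ȳ_str) = 0.41792055.
Var(ȳ_srs) = (1 − 1914/16279)·1789/1914 = 0.82479556.
deff = 0.41792055 / 0.82479556 = 0.5067.

0.5067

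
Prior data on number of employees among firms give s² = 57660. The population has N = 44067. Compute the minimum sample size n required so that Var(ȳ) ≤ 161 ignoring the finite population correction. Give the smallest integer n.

359

Without fpc, n₀ = s²/D = 57660/161 = 358.1366.
Rounding up, n = 359.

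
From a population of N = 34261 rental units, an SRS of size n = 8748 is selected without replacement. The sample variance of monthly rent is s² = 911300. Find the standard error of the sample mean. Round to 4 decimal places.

8.8076

Under SRS without replacement, Var(ȳ) = (1 − f)·s²/n with f = n/N = 8748/34261 = 0.25533405.
Var(ȳ) = (1 − 0.25533405)·911300/8748 = 0.74466595·104.17238 = 77.573626.
SE(ȳ) = √(77.573626) = 8.8076.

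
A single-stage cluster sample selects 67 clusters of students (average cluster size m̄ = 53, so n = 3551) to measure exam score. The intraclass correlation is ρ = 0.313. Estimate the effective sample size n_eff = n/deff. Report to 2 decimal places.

205.55

deff = 1 + (53 − 1)·0.313 = 1 + 16.276 = 17.276.
n_eff = 3551 / 17.276 = 205.55.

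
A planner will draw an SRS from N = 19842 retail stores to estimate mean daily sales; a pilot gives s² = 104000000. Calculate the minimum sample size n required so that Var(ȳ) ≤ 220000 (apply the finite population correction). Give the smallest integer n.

Without fpc, n₀ = s²/D = 104000000/220000 = 472.7273.
With fpc, (1 − n/N)·s²/n ≤ D requires n ≥ n₀/(1 + n₀/N) = 472.7273/(1 + 472.7273/19842) = 461.7269.
Rounding up, n = 462.

462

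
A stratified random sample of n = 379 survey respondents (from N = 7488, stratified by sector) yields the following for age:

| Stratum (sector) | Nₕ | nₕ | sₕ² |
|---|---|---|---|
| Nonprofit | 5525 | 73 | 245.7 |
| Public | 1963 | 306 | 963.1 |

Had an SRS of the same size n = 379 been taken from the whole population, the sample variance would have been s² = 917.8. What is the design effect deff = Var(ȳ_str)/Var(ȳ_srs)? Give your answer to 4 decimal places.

0.8659

Var(ȳ_str) = Σ Wₕ²(1−fₕ)sₕ²/nₕ with Wₕ = Nₕ/7488:
  Nonprofit: (5525/7488)²·(1−73/5525)·245.7/73 = 1.8081679
  Public: (1963/7488)²·(1−306/1963)·963.1/306 = 0.18258332
  → Var(ȳ_str) = 1.9907512.
Var(ȳ_srs) = (1 − 379/7488)·917.8/379 = 2.2990664.
deff = 1.9907512 / 2.2990664 = 0.8659.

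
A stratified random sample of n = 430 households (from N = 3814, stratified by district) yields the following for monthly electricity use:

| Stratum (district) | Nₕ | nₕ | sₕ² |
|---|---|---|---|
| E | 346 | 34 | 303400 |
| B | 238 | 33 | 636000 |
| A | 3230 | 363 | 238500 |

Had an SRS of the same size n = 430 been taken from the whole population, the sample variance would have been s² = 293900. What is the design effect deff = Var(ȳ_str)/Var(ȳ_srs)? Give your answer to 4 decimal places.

Var(ȳ_str) = Σ Wₕ²(1−fₕ)sₕ²/nₕ with Wₕ = Nₕ/3814:
  E: (346/3814)²·(1−34/346)·303400/34 = 66.222561
  B: (238/3814)²·(1−33/238)·636000/33 = 64.641677
  A: (3230/3814)²·(1−363/3230)·238500/363 = 418.26411
  → Var(ȳ_str) = 549.12835.
Var(ȳ_srs) = (1 − 430/3814)·293900/430 = 606.43017.
deff = 549.12835 / 606.43017 = 0.9055.

0.9055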